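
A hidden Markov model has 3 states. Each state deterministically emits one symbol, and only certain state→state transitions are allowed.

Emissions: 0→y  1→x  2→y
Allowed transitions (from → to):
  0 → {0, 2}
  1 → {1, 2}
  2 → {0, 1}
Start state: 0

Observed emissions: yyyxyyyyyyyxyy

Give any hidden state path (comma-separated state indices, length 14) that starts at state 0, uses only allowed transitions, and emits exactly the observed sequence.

  t0 'y' -> {0,2}, take 0 (start)
  t1 'y' -> {0,2}, take 0 (0->0 ok)
  t2 'y' -> {0,2}, take 2 (0->2 ok)
  t3 'x' -> {1}, take 1 (2->1 ok)
  t4 'y' -> {0,2}, take 2 (1->2 ok)
  t5 'y' -> {0,2}, take 0 (2->0 ok)
  t6 'y' -> {0,2}, take 2 (0->2 ok)
  t7 'y' -> {0,2}, take 0 (2->0 ok)
  t8 'y' -> {0,2}, take 0 (0->0 ok)
  t9 'y' -> {0,2}, take 0 (0->0 ok)
  t10 'y' -> {0,2}, take 2 (0->2 ok)
  t11 'x' -> {1}, take 1 (2->1 ok)
  t12 'y' -> {0,2}, take 2 (1->2 ok)
  t13 'y' -> {0,2}, take 0 (2->0 ok)

0,0,2,1,2,0,2,0,0,0,2,1,2,0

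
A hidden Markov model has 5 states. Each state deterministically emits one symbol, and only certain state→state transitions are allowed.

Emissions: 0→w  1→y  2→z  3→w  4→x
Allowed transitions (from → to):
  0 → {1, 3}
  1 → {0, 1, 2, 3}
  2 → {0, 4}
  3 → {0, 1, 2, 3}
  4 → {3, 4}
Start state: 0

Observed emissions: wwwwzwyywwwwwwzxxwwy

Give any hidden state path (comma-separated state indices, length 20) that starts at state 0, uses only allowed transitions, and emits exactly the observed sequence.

0,3,3,3,2,0,1,1,3,0,3,0,3,3,2,4,4,3,0,1

  [0] w  {0,3}  => 0  start
  [1] w  {0,3}  => 3  0->3 ok
  [2] w  {0,3}  => 3  3->3 ok
  [3] w  {0,3}  => 3  3->3 ok
  [4] z  {2}  => 2  3->2 ok
  [5] w  {0,3}  => 0  2->0 ok
  [6] y  {1}  => 1  0->1 ok
  [7] y  {1}  => 1  1->1 ok
  [8] w  {0,3}  => 3  1->3 ok
  [9] w  {0,3}  => 0  3->0 ok
  [10] w  {0,3}  => 3  0->3 ok
  [11] w  {0,3}  => 0  3->0 ok
  [12] w  {0,3}  => 3  0->3 ok
  [13] w  {0,3}  => 3  3->3 ok
  [14] z  {2}  => 2  3->2 ok
  [15] x  {4}  => 4  2->4 ok
  [16] x  {4}  => 4  4->4 ok
  [17] w  {0,3}  => 3  4->3 ok
  [18] w  {0,3}  => 0  3->0 ok
  [19] y  {1}  => 1  0->1 ok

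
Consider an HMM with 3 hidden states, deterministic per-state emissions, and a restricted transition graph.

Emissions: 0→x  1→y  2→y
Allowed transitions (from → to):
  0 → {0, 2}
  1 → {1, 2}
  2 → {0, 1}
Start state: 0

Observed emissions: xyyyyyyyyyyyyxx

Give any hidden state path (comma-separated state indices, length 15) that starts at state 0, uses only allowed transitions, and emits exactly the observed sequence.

0,2,1,1,2,1,2,1,2,1,2,1,2,0,0

  t0 'x' -> {0}, take 0 (start)
  t1 'y' -> {1,2}, take 2 (0->2 ok)
  t2 'y' -> {1,2}, take 1 (2->1 ok)
  t3 'y' -> {1,2}, take 1 (1->1 ok)
  t4 'y' -> {1,2}, take 2 (1->2 ok)
  t5 'y' -> {1,2}, take 1 (2->1 ok)
  t6 'y' -> {1,2}, take 2 (1->2 ok)
  t7 'y' -> {1,2}, take 1 (2->1 ok)
  t8 'y' -> {1,2}, take 2 (1->2 ok)
  t9 'y' -> {1,2}, take 1 (2->1 ok)
  t10 'y' -> {1,2}, take 2 (1->2 ok)
  t11 'y' -> {1,2}, take 1 (2->1 ok)
  t12 'y' -> {1,2}, take 2 (1->2 ok)
  t13 'x' -> {0}, take 0 (2->0 ok)
  t14 'x' -> {0}, take 0 (0->0 ok)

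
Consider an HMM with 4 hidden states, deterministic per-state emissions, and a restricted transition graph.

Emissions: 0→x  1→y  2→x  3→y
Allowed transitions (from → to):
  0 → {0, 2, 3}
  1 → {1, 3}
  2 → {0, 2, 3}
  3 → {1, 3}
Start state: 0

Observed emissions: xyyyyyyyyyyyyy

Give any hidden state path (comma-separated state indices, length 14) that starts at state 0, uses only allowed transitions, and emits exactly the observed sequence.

0,3,1,3,3,3,1,1,3,1,3,1,1,3

  t0 'x' -> {0,2}, take 0 (start)
  t1 'y' -> {1,3}, take 3 (0->3 ok)
  t2 'y' -> {1,3}, take 1 (3->1 ok)
  t3 'y' -> {1,3}, take 3 (1->3 ok)
  t4 'y' -> {1,3}, take 3 (3->3 ok)
  t5 'y' -> {1,3}, take 3 (3->3 ok)
  t6 'y' -> {1,3}, take 1 (3->1 ok)
  t7 'y' -> {1,3}, take 1 (1->1 ok)
  t8 'y' -> {1,3}, take 3 (1->3 ok)
  t9 'y' -> {1,3}, take 1 (3->1 ok)
  t10 'y' -> {1,3}, take 3 (1->3 ok)
  t11 'y' -> {1,3}, take 1 (3->1 ok)
  t12 'y' -> {1,3}, take 1 (1->1 ok)
  t13 'y' -> {1,3}, take 3 (1->3 ok)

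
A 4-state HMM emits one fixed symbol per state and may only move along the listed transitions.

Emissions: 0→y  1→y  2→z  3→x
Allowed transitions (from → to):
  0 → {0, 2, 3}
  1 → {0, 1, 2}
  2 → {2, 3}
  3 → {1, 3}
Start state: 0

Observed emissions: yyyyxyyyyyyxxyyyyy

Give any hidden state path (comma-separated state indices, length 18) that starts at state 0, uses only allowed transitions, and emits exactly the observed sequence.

  0: obs=y cand={0,1} pick 0 [start]
  1: obs=y cand={0,1} pick 0 [0->0 ok]
  2: obs=y cand={0,1} pick 0 [0->0 ok]
  3: obs=y cand={0,1} pick 0 [0->0 ok]
  4: obs=x cand={3} pick 3 [0->3 ok]
  5: obs=y cand={0,1} pick 1 [3->1 ok]
  6: obs=y cand={0,1} pick 1 [1->1 ok]
  7: obs=y cand={0,1} pick 0 [1->0 ok]
  8: obs=y cand={0,1} pick 0 [0->0 ok]
  9: obs=y cand={0,1} pick 0 [0->0 ok]
  10: obs=y cand={0,1} pick 0 [0->0 ok]
  11: obs=x cand={3} pick 3 [0->3 ok]
  12: obs=x cand={3} pick 3 [3->3 ok]
  13: obs=y cand={0,1} pick 1 [3->1 ok]
  14: obs=y cand={0,1} pick 1 [1->1 ok]
  15: obs=y cand={0,1} pick 1 [1->1 ok]
  16: obs=y cand={0,1} pick 1 [1->1 ok]
  17: obs=y cand={0,1} pick 1 [1->1 ok]

0,0,0,0,3,1,1,0,0,0,0,3,3,1,1,1,1,1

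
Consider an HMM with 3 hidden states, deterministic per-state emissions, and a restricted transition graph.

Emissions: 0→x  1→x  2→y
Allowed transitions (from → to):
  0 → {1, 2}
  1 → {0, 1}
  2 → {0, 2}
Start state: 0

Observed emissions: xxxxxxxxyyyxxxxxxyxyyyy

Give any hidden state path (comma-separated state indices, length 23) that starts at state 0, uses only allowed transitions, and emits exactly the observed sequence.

0,1,0,1,1,0,1,0,2,2,2,0,1,0,1,1,0,2,0,2,2,2,2

  [0] x  {0,1}  => 0  start
  [1] x  {0,1}  => 1  0->1 ok
  [2] x  {0,1}  => 0  1->0 ok
  [3] x  {0,1}  => 1  0->1 ok
  [4] x  {0,1}  => 1  1->1 ok
  [5] x  {0,1}  => 0  1->0 ok
  [6] x  {0,1}  => 1  0->1 ok
  [7] x  {0,1}  => 0  1->0 ok
  [8] y  {2}  => 2  0->2 ok
  [9] y  {2}  => 2  2->2 ok
  [10] y  {2}  => 2  2->2 ok
  [11] x  {0,1}  => 0  2->0 ok
  [12] x  {0,1}  => 1  0->1 ok
  [13] x  {0,1}  => 0  1->0 ok
  [14] x  {0,1}  => 1  0->1 ok
  [15] x  {0,1}  => 1  1->1 ok
  [16] x  {0,1}  => 0  1->0 ok
  [17] y  {2}  => 2  0->2 ok
  [18] x  {0,1}  => 0  2->0 ok
  [19] y  {2}  => 2  0->2 ok
  [20] y  {2}  => 2  2->2 ok
  [21] y  {2}  => 2  2->2 ok
  [22] y  {2}  => 2  2->2 ok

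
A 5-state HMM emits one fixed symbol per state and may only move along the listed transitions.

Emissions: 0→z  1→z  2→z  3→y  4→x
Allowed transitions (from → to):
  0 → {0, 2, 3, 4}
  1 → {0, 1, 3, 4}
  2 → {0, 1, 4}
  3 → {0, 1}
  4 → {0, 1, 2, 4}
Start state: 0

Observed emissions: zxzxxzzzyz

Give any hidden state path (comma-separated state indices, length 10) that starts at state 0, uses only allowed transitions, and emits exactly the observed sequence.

  [0] z  {0,1,2}  => 0  start
  [1] x  {4}  => 4  0->4 ok
  [2] z  {0,1,2}  => 0  4->0 ok
  [3] x  {4}  => 4  0->4 ok
  [4] x  {4}  => 4  4->4 ok
  [5] z  {0,1,2}  => 2  4->2 ok
  [6] z  {0,1,2}  => 1  2->1 ok
  [7] z  {0,1,2}  => 1  1->1 ok
  [8] y  {3}  => 3  1->3 ok
  [9] z  {0,1,2}  => 1  3->1 ok

0,4,0,4,4,2,1,1,3,1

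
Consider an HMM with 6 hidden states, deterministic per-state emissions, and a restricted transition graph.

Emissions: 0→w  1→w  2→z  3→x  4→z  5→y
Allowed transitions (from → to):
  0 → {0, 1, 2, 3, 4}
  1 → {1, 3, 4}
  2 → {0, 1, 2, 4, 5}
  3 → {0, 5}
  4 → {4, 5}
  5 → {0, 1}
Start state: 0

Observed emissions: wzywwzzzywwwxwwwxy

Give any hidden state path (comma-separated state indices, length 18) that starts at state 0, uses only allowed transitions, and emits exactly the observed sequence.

  t0 'w' -> {0,1}, take 0 (start)
  t1 'z' -> {2,4}, take 4 (0->4 ok)
  t2 'y' -> {5}, take 5 (4->5 ok)
  t3 'w' -> {0,1}, take 1 (5->1 ok)
  t4 'w' -> {0,1}, take 1 (1->1 ok)
  t5 'z' -> {2,4}, take 4 (1->4 ok)
  t6 'z' -> {2,4}, take 4 (4->4 ok)
  t7 'z' -> {2,4}, take 4 (4->4 ok)
  t8 'y' -> {5}, take 5 (4->5 ok)
  t9 'w' -> {0,1}, take 0 (5->0 ok)
  t10 'w' -> {0,1}, take 0 (0->0 ok)
  t11 'w' -> {0,1}, take 1 (0->1 ok)
  t12 'x' -> {3}, take 3 (1->3 ok)
  t13 'w' -> {0,1}, take 0 (3->0 ok)
  t14 'w' -> {0,1}, take 0 (0->0 ok)
  t15 'w' -> {0,1}, take 0 (0->0 ok)
  t16 'x' -> {3}, take 3 (0->3 ok)
  t17 'y' -> {5}, take 5 (3->5 ok)

0,4,5,1,1,4,4,4,5,0,0,1,3,0,0,0,3,5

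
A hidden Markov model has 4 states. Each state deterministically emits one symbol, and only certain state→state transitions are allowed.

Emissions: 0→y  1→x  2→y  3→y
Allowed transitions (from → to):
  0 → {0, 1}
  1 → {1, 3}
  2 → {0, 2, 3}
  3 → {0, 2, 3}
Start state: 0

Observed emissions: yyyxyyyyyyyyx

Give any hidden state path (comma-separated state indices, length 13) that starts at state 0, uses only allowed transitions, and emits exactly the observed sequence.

0,0,0,1,3,2,3,3,3,3,2,0,1

  t0 'y' -> {0,2,3}, take 0 (start)
  t1 'y' -> {0,2,3}, take 0 (0->0 ok)
  t2 'y' -> {0,2,3}, take 0 (0->0 ok)
  t3 'x' -> {1}, take 1 (0->1 ok)
  t4 'y' -> {0,2,3}, take 3 (1->3 ok)
  t5 'y' -> {0,2,3}, take 2 (3->2 ok)
  t6 'y' -> {0,2,3}, take 3 (2->3 ok)
  t7 'y' -> {0,2,3}, take 3 (3->3 ok)
  t8 'y' -> {0,2,3}, take 3 (3->3 ok)
  t9 'y' -> {0,2,3}, take 3 (3->3 ok)
  t10 'y' -> {0,2,3}, take 2 (3->2 ok)
  t11 'y' -> {0,2,3}, take 0 (2->0 ok)
  t12 'x' -> {1}, take 1 (0->1 ok)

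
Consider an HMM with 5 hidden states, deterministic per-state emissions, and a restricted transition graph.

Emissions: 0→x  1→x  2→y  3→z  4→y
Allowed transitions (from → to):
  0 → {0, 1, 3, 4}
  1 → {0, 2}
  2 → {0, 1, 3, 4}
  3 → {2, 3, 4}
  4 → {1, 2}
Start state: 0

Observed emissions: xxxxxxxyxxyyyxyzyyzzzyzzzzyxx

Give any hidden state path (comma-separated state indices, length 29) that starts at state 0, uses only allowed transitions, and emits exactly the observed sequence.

  t0 'x' -> {0,1}, take 0 (start)
  t1 'x' -> {0,1}, take 1 (0->1 ok)
  t2 'x' -> {0,1}, take 0 (1->0 ok)
  t3 'x' -> {0,1}, take 1 (0->1 ok)
  t4 'x' -> {0,1}, take 0 (1->0 ok)
  t5 'x' -> {0,1}, take 0 (0->0 ok)
  t6 'x' -> {0,1}, take 1 (0->1 ok)
  t7 'y' -> {2,4}, take 2 (1->2 ok)
  t8 'x' -> {0,1}, take 0 (2->0 ok)
  t9 'x' -> {0,1}, take 1 (0->1 ok)
  t10 'y' -> {2,4}, take 2 (1->2 ok)
  t11 'y' -> {2,4}, take 4 (2->4 ok)
  t12 'y' -> {2,4}, take 2 (4->2 ok)
  t13 'x' -> {0,1}, take 1 (2->1 ok)
  t14 'y' -> {2,4}, take 2 (1->2 ok)
  t15 'z' -> {3}, take 3 (2->3 ok)
  t16 'y' -> {2,4}, take 4 (3->4 ok)
  t17 'y' -> {2,4}, take 2 (4->2 ok)
  t18 'z' -> {3}, take 3 (2->3 ok)
  t19 'z' -> {3}, take 3 (3->3 ok)
  t20 'z' -> {3}, take 3 (3->3 ok)
  t21 'y' -> {2,4}, take 2 (3->2 ok)
  t22 'z' -> {3}, take 3 (2->3 ok)
  t23 'z' -> {3}, take 3 (3->3 ok)
  t24 'z' -> {3}, take 3 (3->3 ok)
  t25 'z' -> {3}, take 3 (3->3 ok)
  t26 'y' -> {2,4}, take 2 (3->2 ok)
  t27 'x' -> {0,1}, take 1 (2->1 ok)
  t28 'x' -> {0,1}, take 0 (1->0 ok)

0,1,0,1,0,0,1,2,0,1,2,4,2,1,2,3,4,2,3,3,3,2,3,3,3,3,2,1,0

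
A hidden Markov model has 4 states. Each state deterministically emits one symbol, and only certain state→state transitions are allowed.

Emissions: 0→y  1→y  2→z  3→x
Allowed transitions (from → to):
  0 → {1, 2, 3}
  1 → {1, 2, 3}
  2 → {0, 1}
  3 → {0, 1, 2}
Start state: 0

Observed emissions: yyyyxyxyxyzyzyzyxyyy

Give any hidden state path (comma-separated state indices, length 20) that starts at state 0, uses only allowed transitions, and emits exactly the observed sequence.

0,1,1,1,3,0,3,0,3,1,2,0,2,1,2,0,3,0,1,1

  [0] y  {0,1}  => 0  start
  [1] y  {0,1}  => 1  0->1 ok
  [2] y  {0,1}  => 1  1->1 ok
  [3] y  {0,1}  => 1  1->1 ok
  [4] x  {3}  => 3  1->3 ok
  [5] y  {0,1}  => 0  3->0 ok
  [6] x  {3}  => 3  0->3 ok
  [7] y  {0,1}  => 0  3->0 ok
  [8] x  {3}  => 3  0->3 ok
  [9] y  {0,1}  => 1  3->1 ok
  [10] z  {2}  => 2  1->2 ok
  [11] y  {0,1}  => 0  2->0 ok
  [12] z  {2}  => 2  0->2 ok
  [13] y  {0,1}  => 1  2->1 ok
  [14] z  {2}  => 2  1->2 ok
  [15] y  {0,1}  => 0  2->0 ok
  [16] x  {3}  => 3  0->3 ok
  [17] y  {0,1}  => 0  3->0 ok
  [18] y  {0,1}  => 1  0->1 ok
  [19] y  {0,1}  => 1  1->1 ok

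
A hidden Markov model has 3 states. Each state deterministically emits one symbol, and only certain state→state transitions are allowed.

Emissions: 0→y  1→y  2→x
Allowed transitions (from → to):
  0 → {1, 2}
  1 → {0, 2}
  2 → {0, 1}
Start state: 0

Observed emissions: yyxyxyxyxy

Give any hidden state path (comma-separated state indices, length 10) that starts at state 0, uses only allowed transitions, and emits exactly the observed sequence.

0,1,2,0,2,0,2,1,2,0

  t0 'y' -> {0,1}, take 0 (start)
  t1 'y' -> {0,1}, take 1 (0->1 ok)
  t2 'x' -> {2}, take 2 (1->2 ok)
  t3 'y' -> {0,1}, take 0 (2->0 ok)
  t4 'x' -> {2}, take 2 (0->2 ok)
  t5 'y' -> {0,1}, take 0 (2->0 ok)
  t6 'x' -> {2}, take 2 (0->2 ok)
  t7 'y' -> {0,1}, take 1 (2->1 ok)
  t8 'x' -> {2}, take 2 (1->2 ok)
  t9 'y' -> {0,1}, take 0 (2->0 ok)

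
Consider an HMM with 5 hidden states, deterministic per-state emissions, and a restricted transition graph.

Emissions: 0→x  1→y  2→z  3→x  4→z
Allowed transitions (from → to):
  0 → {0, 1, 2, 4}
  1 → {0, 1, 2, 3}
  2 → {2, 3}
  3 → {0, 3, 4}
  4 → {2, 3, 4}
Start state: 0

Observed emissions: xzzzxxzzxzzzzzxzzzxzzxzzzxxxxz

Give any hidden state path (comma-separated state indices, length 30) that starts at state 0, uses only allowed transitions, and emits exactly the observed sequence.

  pos 0: x in {0,3}, choose 0; start
  pos 1: z in {2,4}, choose 2; 0->2 ok
  pos 2: z in {2,4}, choose 2; 2->2 ok
  pos 3: z in {2,4}, choose 2; 2->2 ok
  pos 4: x in {0,3}, choose 3; 2->3 ok
  pos 5: x in {0,3}, choose 3; 3->3 ok
  pos 6: z in {2,4}, choose 4; 3->4 ok
  pos 7: z in {2,4}, choose 4; 4->4 ok
  pos 8: x in {0,3}, choose 3; 4->3 ok
  pos 9: z in {2,4}, choose 4; 3->4 ok
  pos 10: z in {2,4}, choose 2; 4->2 ok
  pos 11: z in {2,4}, choose 2; 2->2 ok
  pos 12: z in {2,4}, choose 2; 2->2 ok
  pos 13: z in {2,4}, choose 2; 2->2 ok
  pos 14: x in {0,3}, choose 3; 2->3 ok
  pos 15: z in {2,4}, choose 4; 3->4 ok
  pos 16: z in {2,4}, choose 2; 4->2 ok
  pos 17: z in {2,4}, choose 2; 2->2 ok
  pos 18: x in {0,3}, choose 3; 2->3 ok
  pos 19: z in {2,4}, choose 4; 3->4 ok
  pos 20: z in {2,4}, choose 4; 4->4 ok
  pos 21: x in {0,3}, choose 3; 4->3 ok
  pos 22: z in {2,4}, choose 4; 3->4 ok
  pos 23: z in {2,4}, choose 2; 4->2 ok
  pos 24: z in {2,4}, choose 2; 2->2 ok
  pos 25: x in {0,3}, choose 3; 2->3 ok
  pos 26: x in {0,3}, choose 3; 3->3 ok
  pos 27: x in {0,3}, choose 0; 3->0 ok
  pos 28: x in {0,3}, choose 0; 0->0 ok
  pos 29: z in {2,4}, choose 2; 0->2 ok

0,2,2,2,3,3,4,4,3,4,2,2,2,2,3,4,2,2,3,4,4,3,4,2,2,3,3,0,0,2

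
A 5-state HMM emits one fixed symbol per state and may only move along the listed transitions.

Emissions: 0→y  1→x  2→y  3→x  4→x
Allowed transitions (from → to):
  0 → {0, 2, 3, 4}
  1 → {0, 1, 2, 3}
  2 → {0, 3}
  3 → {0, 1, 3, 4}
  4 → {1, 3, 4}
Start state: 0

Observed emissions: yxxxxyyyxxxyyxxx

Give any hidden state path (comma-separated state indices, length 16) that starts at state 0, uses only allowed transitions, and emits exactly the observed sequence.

  pos 0: y in {0,2}, choose 0; start
  pos 1: x in {1,3,4}, choose 4; 0->4 ok
  pos 2: x in {1,3,4}, choose 3; 4->3 ok
  pos 3: x in {1,3,4}, choose 1; 3->1 ok
  pos 4: x in {1,3,4}, choose 3; 1->3 ok
  pos 5: y in {0,2}, choose 0; 3->0 ok
  pos 6: y in {0,2}, choose 0; 0->0 ok
  pos 7: y in {0,2}, choose 2; 0->2 ok
  pos 8: x in {1,3,4}, choose 3; 2->3 ok
  pos 9: x in {1,3,4}, choose 4; 3->4 ok
  pos 10: x in {1,3,4}, choose 1; 4->1 ok
  pos 11: y in {0,2}, choose 2; 1->2 ok
  pos 12: y in {0,2}, choose 0; 2->0 ok
  pos 13: x in {1,3,4}, choose 4; 0->4 ok
  pos 14: x in {1,3,4}, choose 4; 4->4 ok
  pos 15: x in {1,3,4}, choose 1; 4->1 ok

0,4,3,1,3,0,0,2,3,4,1,2,0,4,4,1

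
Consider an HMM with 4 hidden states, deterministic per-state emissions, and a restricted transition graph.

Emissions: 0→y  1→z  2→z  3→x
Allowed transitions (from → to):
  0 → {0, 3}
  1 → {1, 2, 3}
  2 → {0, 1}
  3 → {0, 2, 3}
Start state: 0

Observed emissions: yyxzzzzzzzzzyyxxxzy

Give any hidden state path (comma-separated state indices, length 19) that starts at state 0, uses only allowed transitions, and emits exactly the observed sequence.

0,0,3,2,1,1,1,1,2,1,1,2,0,0,3,3,3,2,0

  [0] y  {0}  => 0  start
  [1] y  {0}  => 0  0->0 ok
  [2] x  {3}  => 3  0->3 ok
  [3] z  {1,2}  => 2  3->2 ok
  [4] z  {1,2}  => 1  2->1 ok
  [5] z  {1,2}  => 1  1->1 ok
  [6] z  {1,2}  => 1  1->1 ok
  [7] z  {1,2}  => 1  1->1 ok
  [8] z  {1,2}  => 2  1->2 ok
  [9] z  {1,2}  => 1  2->1 ok
  [10] z  {1,2}  => 1  1->1 ok
  [11] z  {1,2}  => 2  1->2 ok
  [12] y  {0}  => 0  2->0 ok
  [13] y  {0}  => 0  0->0 ok
  [14] x  {3}  => 3  0->3 ok
  [15] x  {3}  => 3  3->3 ok
  [16] x  {3}  => 3  3->3 ok
  [17] z  {1,2}  => 2  3->2 ok
  [18] y  {0}  => 0  2->0 ok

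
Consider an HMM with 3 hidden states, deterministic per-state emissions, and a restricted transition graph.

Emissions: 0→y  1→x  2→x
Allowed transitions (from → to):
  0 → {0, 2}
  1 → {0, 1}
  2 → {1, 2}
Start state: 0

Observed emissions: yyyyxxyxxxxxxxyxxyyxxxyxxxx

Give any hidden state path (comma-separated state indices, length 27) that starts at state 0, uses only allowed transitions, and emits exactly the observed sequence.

  t0 'y' -> {0}, take 0 (start)
  t1 'y' -> {0}, take 0 (0->0 ok)
  t2 'y' -> {0}, take 0 (0->0 ok)
  t3 'y' -> {0}, take 0 (0->0 ok)
  t4 'x' -> {1,2}, take 2 (0->2 ok)
  t5 'x' -> {1,2}, take 1 (2->1 ok)
  t6 'y' -> {0}, take 0 (1->0 ok)
  t7 'x' -> {1,2}, take 2 (0->2 ok)
  t8 'x' -> {1,2}, take 2 (2->2 ok)
  t9 'x' -> {1,2}, take 2 (2->2 ok)
  t10 'x' -> {1,2}, take 2 (2->2 ok)
  t11 'x' -> {1,2}, take 1 (2->1 ok)
  t12 'x' -> {1,2}, take 1 (1->1 ok)
  t13 'x' -> {1,2}, take 1 (1->1 ok)
  t14 'y' -> {0}, take 0 (1->0 ok)
  t15 'x' -> {1,2}, take 2 (0->2 ok)
  t16 'x' -> {1,2}, take 1 (2->1 ok)
  t17 'y' -> {0}, take 0 (1->0 ok)
  t18 'y' -> {0}, take 0 (0->0 ok)
  t19 'x' -> {1,2}, take 2 (0->2 ok)
  t20 'x' -> {1,2}, take 2 (2->2 ok)
  t21 'x' -> {1,2}, take 1 (2->1 ok)
  t22 'y' -> {0}, take 0 (1->0 ok)
  t23 'x' -> {1,2}, take 2 (0->2 ok)
  t24 'x' -> {1,2}, take 1 (2->1 ok)
  t25 'x' -> {1,2}, take 1 (1->1 ok)
  t26 'x' -> {1,2}, take 1 (1->1 ok)

0,0,0,0,2,1,0,2,2,2,2,1,1,1,0,2,1,0,0,2,2,1,0,2,1,1,1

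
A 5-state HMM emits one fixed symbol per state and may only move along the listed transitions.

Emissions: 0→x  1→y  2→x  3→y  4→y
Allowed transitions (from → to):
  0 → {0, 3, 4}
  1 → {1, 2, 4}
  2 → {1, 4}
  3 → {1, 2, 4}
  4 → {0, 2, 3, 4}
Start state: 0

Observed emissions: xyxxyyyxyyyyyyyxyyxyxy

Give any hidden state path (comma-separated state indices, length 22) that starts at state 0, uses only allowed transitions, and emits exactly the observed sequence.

0,4,0,0,3,1,4,0,4,4,4,3,4,3,1,2,4,4,2,4,2,1

  t0 'x' -> {0,2}, take 0 (start)
  t1 'y' -> {1,3,4}, take 4 (0->4 ok)
  t2 'x' -> {0,2}, take 0 (4->0 ok)
  t3 'x' -> {0,2}, take 0 (0->0 ok)
  t4 'y' -> {1,3,4}, take 3 (0->3 ok)
  t5 'y' -> {1,3,4}, take 1 (3->1 ok)
  t6 'y' -> {1,3,4}, take 4 (1->4 ok)
  t7 'x' -> {0,2}, take 0 (4->0 ok)
  t8 'y' -> {1,3,4}, take 4 (0->4 ok)
  t9 'y' -> {1,3,4}, take 4 (4->4 ok)
  t10 'y' -> {1,3,4}, take 4 (4->4 ok)
  t11 'y' -> {1,3,4}, take 3 (4->3 ok)
  t12 'y' -> {1,3,4}, take 4 (3->4 ok)
  t13 'y' -> {1,3,4}, take 3 (4->3 ok)
  t14 'y' -> {1,3,4}, take 1 (3->1 ok)
  t15 'x' -> {0,2}, take 2 (1->2 ok)
  t16 'y' -> {1,3,4}, take 4 (2->4 ok)
  t17 'y' -> {1,3,4}, take 4 (4->4 ok)
  t18 'x' -> {0,2}, take 2 (4->2 ok)
  t19 'y' -> {1,3,4}, take 4 (2->4 ok)
  t20 'x' -> {0,2}, take 2 (4->2 ok)
  t21 'y' -> {1,3,4}, take 1 (2->1 ok)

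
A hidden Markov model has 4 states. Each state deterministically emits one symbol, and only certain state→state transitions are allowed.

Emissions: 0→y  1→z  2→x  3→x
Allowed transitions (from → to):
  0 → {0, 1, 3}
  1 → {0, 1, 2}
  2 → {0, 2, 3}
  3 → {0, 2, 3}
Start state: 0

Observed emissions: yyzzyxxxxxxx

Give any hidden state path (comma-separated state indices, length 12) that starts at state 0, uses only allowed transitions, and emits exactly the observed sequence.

  [0] y  {0}  => 0  start
  [1] y  {0}  => 0  0->0 ok
  [2] z  {1}  => 1  0->1 ok
  [3] z  {1}  => 1  1->1 ok
  [4] y  {0}  => 0  1->0 ok
  [5] x  {2,3}  => 3  0->3 ok
  [6] x  {2,3}  => 3  3->3 ok
  [7] x  {2,3}  => 2  3->2 ok
  [8] x  {2,3}  => 2  2->2 ok
  [9] x  {2,3}  => 3  2->3 ok
  [10] x  {2,3}  => 3  3->3 ok
  [11] x  {2,3}  => 3  3->3 ok

0,0,1,1,0,3,3,2,2,3,3,3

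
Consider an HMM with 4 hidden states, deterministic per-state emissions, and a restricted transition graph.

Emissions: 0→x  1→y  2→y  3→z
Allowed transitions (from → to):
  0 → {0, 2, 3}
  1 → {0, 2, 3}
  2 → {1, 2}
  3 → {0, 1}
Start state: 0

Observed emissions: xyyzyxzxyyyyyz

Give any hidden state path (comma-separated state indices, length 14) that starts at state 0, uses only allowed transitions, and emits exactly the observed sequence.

0,2,1,3,1,0,3,0,2,1,2,2,1,3

  t0 'x' -> {0}, take 0 (start)
  t1 'y' -> {1,2}, take 2 (0->2 ok)
  t2 'y' -> {1,2}, take 1 (2->1 ok)
  t3 'z' -> {3}, take 3 (1->3 ok)
  t4 'y' -> {1,2}, take 1 (3->1 ok)
  t5 'x' -> {0}, take 0 (1->0 ok)
  t6 'z' -> {3}, take 3 (0->3 ok)
  t7 'x' -> {0}, take 0 (3->0 ok)
  t8 'y' -> {1,2}, take 2 (0->2 ok)
  t9 'y' -> {1,2}, take 1 (2->1 ok)
  t10 'y' -> {1,2}, take 2 (1->2 ok)
  t11 'y' -> {1,2}, take 2 (2->2 ok)
  t12 'y' -> {1,2}, take 1 (2->1 ok)
  t13 'z' -> {3}, take 3 (1->3 ok)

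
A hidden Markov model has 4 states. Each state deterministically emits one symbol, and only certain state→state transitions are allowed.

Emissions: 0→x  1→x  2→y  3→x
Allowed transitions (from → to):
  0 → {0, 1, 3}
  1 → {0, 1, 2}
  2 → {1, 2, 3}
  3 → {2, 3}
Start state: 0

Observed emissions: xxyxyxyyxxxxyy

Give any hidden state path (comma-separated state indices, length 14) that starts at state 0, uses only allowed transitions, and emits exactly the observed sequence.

  t0 'x' -> {0,1,3}, take 0 (start)
  t1 'x' -> {0,1,3}, take 3 (0->3 ok)
  t2 'y' -> {2}, take 2 (3->2 ok)
  t3 'x' -> {0,1,3}, take 3 (2->3 ok)
  t4 'y' -> {2}, take 2 (3->2 ok)
  t5 'x' -> {0,1,3}, take 1 (2->1 ok)
  t6 'y' -> {2}, take 2 (1->2 ok)
  t7 'y' -> {2}, take 2 (2->2 ok)
  t8 'x' -> {0,1,3}, take 1 (2->1 ok)
  t9 'x' -> {0,1,3}, take 0 (1->0 ok)
  t10 'x' -> {0,1,3}, take 0 (0->0 ok)
  t11 'x' -> {0,1,3}, take 3 (0->3 ok)
  t12 'y' -> {2}, take 2 (3->2 ok)
  t13 'y' -> {2}, take 2 (2->2 ok)

0,3,2,3,2,1,2,2,1,0,0,3,2,2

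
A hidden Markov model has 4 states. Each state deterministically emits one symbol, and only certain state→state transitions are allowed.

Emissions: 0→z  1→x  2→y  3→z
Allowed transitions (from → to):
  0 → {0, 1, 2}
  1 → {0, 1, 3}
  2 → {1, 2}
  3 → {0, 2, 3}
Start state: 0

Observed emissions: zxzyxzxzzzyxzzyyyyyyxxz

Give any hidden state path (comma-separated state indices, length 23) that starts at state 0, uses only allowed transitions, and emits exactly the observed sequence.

  pos 0: z in {0,3}, choose 0; start
  pos 1: x in {1}, choose 1; 0->1 ok
  pos 2: z in {0,3}, choose 0; 1->0 ok
  pos 3: y in {2}, choose 2; 0->2 ok
  pos 4: x in {1}, choose 1; 2->1 ok
  pos 5: z in {0,3}, choose 0; 1->0 ok
  pos 6: x in {1}, choose 1; 0->1 ok
  pos 7: z in {0,3}, choose 3; 1->3 ok
  pos 8: z in {0,3}, choose 0; 3->0 ok
  pos 9: z in {0,3}, choose 0; 0->0 ok
  pos 10: y in {2}, choose 2; 0->2 ok
  pos 11: x in {1}, choose 1; 2->1 ok
  pos 12: z in {0,3}, choose 3; 1->3 ok
  pos 13: z in {0,3}, choose 0; 3->0 ok
  pos 14: y in {2}, choose 2; 0->2 ok
  pos 15: y in {2}, choose 2; 2->2 ok
  pos 16: y in {2}, choose 2; 2->2 ok
  pos 17: y in {2}, choose 2; 2->2 ok
  pos 18: y in {2}, choose 2; 2->2 ok
  pos 19: y in {2}, choose 2; 2->2 ok
  pos 20: x in {1}, choose 1; 2->1 ok
  pos 21: x in {1}, choose 1; 1->1 ok
  pos 22: z in {0,3}, choose 3; 1->3 ok

0,1,0,2,1,0,1,3,0,0,2,1,3,0,2,2,2,2,2,2,1,1,3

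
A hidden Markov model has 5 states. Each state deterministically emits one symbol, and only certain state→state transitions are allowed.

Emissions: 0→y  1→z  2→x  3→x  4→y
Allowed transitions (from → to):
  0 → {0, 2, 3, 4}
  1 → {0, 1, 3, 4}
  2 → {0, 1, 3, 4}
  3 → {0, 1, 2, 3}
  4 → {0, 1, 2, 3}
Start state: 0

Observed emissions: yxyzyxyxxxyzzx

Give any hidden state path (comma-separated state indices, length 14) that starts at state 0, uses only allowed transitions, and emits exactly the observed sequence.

0,2,4,1,0,2,0,3,3,2,4,1,1,3

  [0] y  {0,4}  => 0  start
  [1] x  {2,3}  => 2  0->2 ok
  [2] y  {0,4}  => 4  2->4 ok
  [3] z  {1}  => 1  4->1 ok
  [4] y  {0,4}  => 0  1->0 ok
  [5] x  {2,3}  => 2  0->2 ok
  [6] y  {0,4}  => 0  2->0 ok
  [7] x  {2,3}  => 3  0->3 ok
  [8] x  {2,3}  => 3  3->3 ok
  [9] x  {2,3}  => 2  3->2 ok
  [10] y  {0,4}  => 4  2->4 ok
  [11] z  {1}  => 1  4->1 ok
  [12] z  {1}  => 1  1->1 ok
  [13] x  {2,3}  => 3  1->3 ok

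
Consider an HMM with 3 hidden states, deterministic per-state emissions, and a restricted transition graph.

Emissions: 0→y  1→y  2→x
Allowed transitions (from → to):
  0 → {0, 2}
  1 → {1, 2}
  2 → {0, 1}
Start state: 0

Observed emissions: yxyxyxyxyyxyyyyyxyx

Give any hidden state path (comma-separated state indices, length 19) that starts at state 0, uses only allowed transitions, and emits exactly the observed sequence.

  t0 'y' -> {0,1}, take 0 (start)
  t1 'x' -> {2}, take 2 (0->2 ok)
  t2 'y' -> {0,1}, take 0 (2->0 ok)
  t3 'x' -> {2}, take 2 (0->2 ok)
  t4 'y' -> {0,1}, take 1 (2->1 ok)
  t5 'x' -> {2}, take 2 (1->2 ok)
  t6 'y' -> {0,1}, take 0 (2->0 ok)
  t7 'x' -> {2}, take 2 (0->2 ok)
  t8 'y' -> {0,1}, take 1 (2->1 ok)
  t9 'y' -> {0,1}, take 1 (1->1 ok)
  t10 'x' -> {2}, take 2 (1->2 ok)
  t11 'y' -> {0,1}, take 0 (2->0 ok)
  t12 'y' -> {0,1}, take 0 (0->0 ok)
  t13 'y' -> {0,1}, take 0 (0->0 ok)
  t14 'y' -> {0,1}, take 0 (0->0 ok)
  t15 'y' -> {0,1}, take 0 (0->0 ok)
  t16 'x' -> {2}, take 2 (0->2 ok)
  t17 'y' -> {0,1}, take 1 (2->1 ok)
  t18 'x' -> {2}, take 2 (1->2 ok)

0,2,0,2,1,2,0,2,1,1,2,0,0,0,0,0,2,1,2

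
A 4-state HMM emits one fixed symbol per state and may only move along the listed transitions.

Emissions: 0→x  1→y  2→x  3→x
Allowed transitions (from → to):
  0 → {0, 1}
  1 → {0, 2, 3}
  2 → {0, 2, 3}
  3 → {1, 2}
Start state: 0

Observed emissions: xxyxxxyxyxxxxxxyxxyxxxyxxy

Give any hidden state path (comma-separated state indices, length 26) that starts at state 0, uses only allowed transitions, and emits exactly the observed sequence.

  [0] x  {0,2,3}  => 0  start
  [1] x  {0,2,3}  => 0  0->0 ok
  [2] y  {1}  => 1  0->1 ok
  [3] x  {0,2,3}  => 3  1->3 ok
  [4] x  {0,2,3}  => 2  3->2 ok
  [5] x  {0,2,3}  => 0  2->0 ok
  [6] y  {1}  => 1  0->1 ok
  [7] x  {0,2,3}  => 3  1->3 ok
  [8] y  {1}  => 1  3->1 ok
  [9] x  {0,2,3}  => 2  1->2 ok
  [10] x  {0,2,3}  => 2  2->2 ok
  [11] x  {0,2,3}  => 3  2->3 ok
  [12] x  {0,2,3}  => 2  3->2 ok
  [13] x  {0,2,3}  => 0  2->0 ok
  [14] x  {0,2,3}  => 0  0->0 ok
  [15] y  {1}  => 1  0->1 ok
  [16] x  {0,2,3}  => 2  1->2 ok
  [17] x  {0,2,3}  => 0  2->0 ok
  [18] y  {1}  => 1  0->1 ok
  [19] x  {0,2,3}  => 2  1->2 ok
  [20] x  {0,2,3}  => 0  2->0 ok
  [21] x  {0,2,3}  => 0  0->0 ok
  [22] y  {1}  => 1  0->1 ok
  [23] x  {0,2,3}  => 2  1->2 ok
  [24] x  {0,2,3}  => 0  2->0 ok
  [25] y  {1}  => 1  0->1 ok

0,0,1,3,2,0,1,3,1,2,2,3,2,0,0,1,2,0,1,2,0,0,1,2,0,1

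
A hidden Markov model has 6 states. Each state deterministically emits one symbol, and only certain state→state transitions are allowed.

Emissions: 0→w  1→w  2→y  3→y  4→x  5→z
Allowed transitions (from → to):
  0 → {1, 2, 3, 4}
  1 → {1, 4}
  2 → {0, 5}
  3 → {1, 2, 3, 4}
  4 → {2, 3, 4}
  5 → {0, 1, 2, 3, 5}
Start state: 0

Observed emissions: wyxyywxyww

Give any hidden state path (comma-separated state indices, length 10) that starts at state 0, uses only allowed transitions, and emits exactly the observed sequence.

0,3,4,3,2,0,4,2,0,1

  0: obs=w cand={0,1} pick 0 [start]
  1: obs=y cand={2,3} pick 3 [0->3 ok]
  2: obs=x cand={4} pick 4 [3->4 ok]
  3: obs=y cand={2,3} pick 3 [4->3 ok]
  4: obs=y cand={2,3} pick 2 [3->2 ok]
  5: obs=w cand={0,1} pick 0 [2->0 ok]
  6: obs=x cand={4} pick 4 [0->4 ok]
  7: obs=y cand={2,3} pick 2 [4->2 ok]
  8: obs=w cand={0,1} pick 0 [2->0 ok]
  9: obs=w cand={0,1} pick 1 [0->1 ok]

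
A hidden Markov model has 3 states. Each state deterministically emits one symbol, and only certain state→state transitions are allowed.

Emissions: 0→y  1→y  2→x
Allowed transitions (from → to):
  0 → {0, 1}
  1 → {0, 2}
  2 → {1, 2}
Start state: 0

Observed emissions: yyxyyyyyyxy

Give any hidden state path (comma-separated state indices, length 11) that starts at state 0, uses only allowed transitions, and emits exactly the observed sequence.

  t0 'y' -> {0,1}, take 0 (start)
  t1 'y' -> {0,1}, take 1 (0->1 ok)
  t2 'x' -> {2}, take 2 (1->2 ok)
  t3 'y' -> {0,1}, take 1 (2->1 ok)
  t4 'y' -> {0,1}, take 0 (1->0 ok)
  t5 'y' -> {0,1}, take 0 (0->0 ok)
  t6 'y' -> {0,1}, take 1 (0->1 ok)
  t7 'y' -> {0,1}, take 0 (1->0 ok)
  t8 'y' -> {0,1}, take 1 (0->1 ok)
  t9 'x' -> {2}, take 2 (1->2 ok)
  t10 'y' -> {0,1}, take 1 (2->1 ok)

0,1,2,1,0,0,1,0,1,2,1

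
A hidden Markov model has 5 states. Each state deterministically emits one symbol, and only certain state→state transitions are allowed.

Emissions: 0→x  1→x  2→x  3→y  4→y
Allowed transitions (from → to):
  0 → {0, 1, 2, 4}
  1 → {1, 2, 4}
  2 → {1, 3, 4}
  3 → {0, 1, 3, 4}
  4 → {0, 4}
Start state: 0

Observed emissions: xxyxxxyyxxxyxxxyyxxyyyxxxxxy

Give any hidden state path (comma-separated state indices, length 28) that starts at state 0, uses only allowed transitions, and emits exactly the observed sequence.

  t0 'x' -> {0,1,2}, take 0 (start)
  t1 'x' -> {0,1,2}, take 1 (0->1 ok)
  t2 'y' -> {3,4}, take 4 (1->4 ok)
  t3 'x' -> {0,1,2}, take 0 (4->0 ok)
  t4 'x' -> {0,1,2}, take 1 (0->1 ok)
  t5 'x' -> {0,1,2}, take 2 (1->2 ok)
  t6 'y' -> {3,4}, take 4 (2->4 ok)
  t7 'y' -> {3,4}, take 4 (4->4 ok)
  t8 'x' -> {0,1,2}, take 0 (4->0 ok)
  t9 'x' -> {0,1,2}, take 0 (0->0 ok)
  t10 'x' -> {0,1,2}, take 1 (0->1 ok)
  t11 'y' -> {3,4}, take 4 (1->4 ok)
  t12 'x' -> {0,1,2}, take 0 (4->0 ok)
  t13 'x' -> {0,1,2}, take 0 (0->0 ok)
  t14 'x' -> {0,1,2}, take 0 (0->0 ok)
  t15 'y' -> {3,4}, take 4 (0->4 ok)
  t16 'y' -> {3,4}, take 4 (4->4 ok)
  t17 'x' -> {0,1,2}, take 0 (4->0 ok)
  t18 'x' -> {0,1,2}, take 1 (0->1 ok)
  t19 'y' -> {3,4}, take 4 (1->4 ok)
  t20 'y' -> {3,4}, take 4 (4->4 ok)
  t21 'y' -> {3,4}, take 4 (4->4 ok)
  t22 'x' -> {0,1,2}, take 0 (4->0 ok)
  t23 'x' -> {0,1,2}, take 1 (0->1 ok)
  t24 'x' -> {0,1,2}, take 1 (1->1 ok)
  t25 'x' -> {0,1,2}, take 1 (1->1 ok)
  t26 'x' -> {0,1,2}, take 2 (1->2 ok)
  t27 'y' -> {3,4}, take 3 (2->3 ok)

0,1,4,0,1,2,4,4,0,0,1,4,0,0,0,4,4,0,1,4,4,4,0,1,1,1,2,3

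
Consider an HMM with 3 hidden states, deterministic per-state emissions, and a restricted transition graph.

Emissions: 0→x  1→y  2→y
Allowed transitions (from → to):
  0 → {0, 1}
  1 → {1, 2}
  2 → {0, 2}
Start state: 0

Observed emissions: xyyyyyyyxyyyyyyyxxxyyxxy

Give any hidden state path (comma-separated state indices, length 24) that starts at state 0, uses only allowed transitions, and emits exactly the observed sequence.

  [0] x  {0}  => 0  start
  [1] y  {1,2}  => 1  0->1 ok
  [2] y  {1,2}  => 1  1->1 ok
  [3] y  {1,2}  => 1  1->1 ok
  [4] y  {1,2}  => 1  1->1 ok
  [5] y  {1,2}  => 2  1->2 ok
  [6] y  {1,2}  => 2  2->2 ok
  [7] y  {1,2}  => 2  2->2 ok
  [8] x  {0}  => 0  2->0 ok
  [9] y  {1,2}  => 1  0->1 ok
  [10] y  {1,2}  => 1  1->1 ok
  [11] y  {1,2}  => 1  1->1 ok
  [12] y  {1,2}  => 1  1->1 ok
  [13] y  {1,2}  => 1  1->1 ok
  [14] y  {1,2}  => 1  1->1 ok
  [15] y  {1,2}  => 2  1->2 ok
  [16] x  {0}  => 0  2->0 ok
  [17] x  {0}  => 0  0->0 ok
  [18] x  {0}  => 0  0->0 ok
  [19] y  {1,2}  => 1  0->1 ok
  [20] y  {1,2}  => 2  1->2 ok
  [21] x  {0}  => 0  2->0 ok
  [22] x  {0}  => 0  0->0 ok
  [23] y  {1,2}  => 1  0->1 ok

0,1,1,1,1,2,2,2,0,1,1,1,1,1,1,2,0,0,0,1,2,0,0,1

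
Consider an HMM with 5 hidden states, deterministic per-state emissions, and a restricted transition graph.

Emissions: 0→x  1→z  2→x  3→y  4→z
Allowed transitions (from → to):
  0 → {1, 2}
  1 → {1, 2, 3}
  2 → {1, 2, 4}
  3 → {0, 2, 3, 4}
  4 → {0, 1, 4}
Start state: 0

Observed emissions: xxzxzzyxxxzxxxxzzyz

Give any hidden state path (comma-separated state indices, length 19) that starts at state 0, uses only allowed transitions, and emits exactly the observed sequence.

0,2,1,2,4,1,3,0,2,2,4,0,2,2,2,4,1,3,4

  0: obs=x cand={0,2} pick 0 [start]
  1: obs=x cand={0,2} pick 2 [0->2 ok]
  2: obs=z cand={1,4} pick 1 [2->1 ok]
  3: obs=x cand={0,2} pick 2 [1->2 ok]
  4: obs=z cand={1,4} pick 4 [2->4 ok]
  5: obs=z cand={1,4} pick 1 [4->1 ok]
  6: obs=y cand={3} pick 3 [1->3 ok]
  7: obs=x cand={0,2} pick 0 [3->0 ok]
  8: obs=x cand={0,2} pick 2 [0->2 ok]
  9: obs=x cand={0,2} pick 2 [2->2 ok]
  10: obs=z cand={1,4} pick 4 [2->4 ok]
  11: obs=x cand={0,2} pick 0 [4->0 ok]
  12: obs=x cand={0,2} pick 2 [0->2 ok]
  13: obs=x cand={0,2} pick 2 [2->2 ok]
  14: obs=x cand={0,2} pick 2 [2->2 ok]
  15: obs=z cand={1,4} pick 4 [2->4 ok]
  16: obs=z cand={1,4} pick 1 [4->1 ok]
  17: obs=y cand={3} pick 3 [1->3 ok]
  18: obs=z cand={1,4} pick 4 [3->4 ok]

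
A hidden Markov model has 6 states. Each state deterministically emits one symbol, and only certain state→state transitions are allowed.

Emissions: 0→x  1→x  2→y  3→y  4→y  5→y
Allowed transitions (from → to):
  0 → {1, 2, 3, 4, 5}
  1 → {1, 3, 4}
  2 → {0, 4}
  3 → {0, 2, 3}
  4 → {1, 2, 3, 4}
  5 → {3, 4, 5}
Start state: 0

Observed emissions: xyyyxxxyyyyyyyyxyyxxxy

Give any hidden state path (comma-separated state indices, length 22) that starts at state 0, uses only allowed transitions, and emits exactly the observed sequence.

  pos 0: x in {0,1}, choose 0; start
  pos 1: y in {2,3,4,5}, choose 4; 0->4 ok
  pos 2: y in {2,3,4,5}, choose 2; 4->2 ok
  pos 3: y in {2,3,4,5}, choose 4; 2->4 ok
  pos 4: x in {0,1}, choose 1; 4->1 ok
  pos 5: x in {0,1}, choose 1; 1->1 ok
  pos 6: x in {0,1}, choose 1; 1->1 ok
  pos 7: y in {2,3,4,5}, choose 4; 1->4 ok
  pos 8: y in {2,3,4,5}, choose 3; 4->3 ok
  pos 9: y in {2,3,4,5}, choose 3; 3->3 ok
  pos 10: y in {2,3,4,5}, choose 2; 3->2 ok
  pos 11: y in {2,3,4,5}, choose 4; 2->4 ok
  pos 12: y in {2,3,4,5}, choose 2; 4->2 ok
  pos 13: y in {2,3,4,5}, choose 4; 2->4 ok
  pos 14: y in {2,3,4,5}, choose 3; 4->3 ok
  pos 15: x in {0,1}, choose 0; 3->0 ok
  pos 16: y in {2,3,4,5}, choose 4; 0->4 ok
  pos 17: y in {2,3,4,5}, choose 4; 4->4 ok
  pos 18: x in {0,1}, choose 1; 4->1 ok
  pos 19: x in {0,1}, choose 1; 1->1 ok
  pos 20: x in {0,1}, choose 1; 1->1 ok
  pos 21: y in {2,3,4,5}, choose 4; 1->4 ok

0,4,2,4,1,1,1,4,3,3,2,4,2,4,3,0,4,4,1,1,1,4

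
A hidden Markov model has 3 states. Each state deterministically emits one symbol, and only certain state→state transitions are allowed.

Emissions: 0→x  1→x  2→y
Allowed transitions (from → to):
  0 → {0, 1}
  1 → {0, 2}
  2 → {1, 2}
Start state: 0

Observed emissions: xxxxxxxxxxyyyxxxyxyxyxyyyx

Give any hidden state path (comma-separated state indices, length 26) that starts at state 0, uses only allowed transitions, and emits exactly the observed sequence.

  [0] x  {0,1}  => 0  start
  [1] x  {0,1}  => 0  0->0 ok
  [2] x  {0,1}  => 1  0->1 ok
  [3] x  {0,1}  => 0  1->0 ok
  [4] x  {0,1}  => 0  0->0 ok
  [5] x  {0,1}  => 0  0->0 ok
  [6] x  {0,1}  => 1  0->1 ok
  [7] x  {0,1}  => 0  1->0 ok
  [8] x  {0,1}  => 0  0->0 ok
  [9] x  {0,1}  => 1  0->1 ok
  [10] y  {2}  => 2  1->2 ok
  [11] y  {2}  => 2  2->2 ok
  [12] y  {2}  => 2  2->2 ok
  [13] x  {0,1}  => 1  2->1 ok
  [14] x  {0,1}  => 0  1->0 ok
  [15] x  {0,1}  => 1  0->1 ok
  [16] y  {2}  => 2  1->2 ok
  [17] x  {0,1}  => 1  2->1 ok
  [18] y  {2}  => 2  1->2 ok
  [19] x  {0,1}  => 1  2->1 ok
  [20] y  {2}  => 2  1->2 ok
  [21] x  {0,1}  => 1  2->1 ok
  [22] y  {2}  => 2  1->2 ok
  [23] y  {2}  => 2  2->2 ok
  [24] y  {2}  => 2  2->2 ok
  [25] x  {0,1}  => 1  2->1 ok

0,0,1,0,0,0,1,0,0,1,2,2,2,1,0,1,2,1,2,1,2,1,2,2,2,1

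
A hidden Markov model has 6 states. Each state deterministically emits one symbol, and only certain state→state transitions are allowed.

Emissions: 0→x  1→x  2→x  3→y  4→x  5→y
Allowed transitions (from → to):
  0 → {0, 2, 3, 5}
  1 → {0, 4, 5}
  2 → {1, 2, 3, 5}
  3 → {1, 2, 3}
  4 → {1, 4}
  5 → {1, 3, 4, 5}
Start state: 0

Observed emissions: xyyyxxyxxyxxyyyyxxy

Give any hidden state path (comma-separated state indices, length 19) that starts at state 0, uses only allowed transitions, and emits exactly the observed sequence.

0,5,5,3,1,0,5,1,0,3,1,0,5,5,5,5,1,0,3

  pos 0: x in {0,1,2,4}, choose 0; start
  pos 1: y in {3,5}, choose 5; 0->5 ok
  pos 2: y in {3,5}, choose 5; 5->5 ok
  pos 3: y in {3,5}, choose 3; 5->3 ok
  pos 4: x in {0,1,2,4}, choose 1; 3->1 ok
  pos 5: x in {0,1,2,4}, choose 0; 1->0 ok
  pos 6: y in {3,5}, choose 5; 0->5 ok
  pos 7: x in {0,1,2,4}, choose 1; 5->1 ok
  pos 8: x in {0,1,2,4}, choose 0; 1->0 ok
  pos 9: y in {3,5}, choose 3; 0->3 ok
  pos 10: x in {0,1,2,4}, choose 1; 3->1 ok
  pos 11: x in {0,1,2,4}, choose 0; 1->0 ok
  pos 12: y in {3,5}, choose 5; 0->5 ok
  pos 13: y in {3,5}, choose 5; 5->5 ok
  pos 14: y in {3,5}, choose 5; 5->5 ok
  pos 15: y in {3,5}, choose 5; 5->5 ok
  pos 16: x in {0,1,2,4}, choose 1; 5->1 ok
  pos 17: x in {0,1,2,4}, choose 0; 1->0 ok
  pos 18: y in {3,5}, choose 3; 0->3 ok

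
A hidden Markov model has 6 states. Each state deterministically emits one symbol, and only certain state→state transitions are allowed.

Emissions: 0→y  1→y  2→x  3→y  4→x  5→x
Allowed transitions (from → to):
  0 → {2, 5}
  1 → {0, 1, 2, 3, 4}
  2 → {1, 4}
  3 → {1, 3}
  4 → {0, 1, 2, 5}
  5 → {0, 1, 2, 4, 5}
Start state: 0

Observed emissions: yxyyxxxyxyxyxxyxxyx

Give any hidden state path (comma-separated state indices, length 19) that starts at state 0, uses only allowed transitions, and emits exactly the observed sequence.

  [0] y  {0,1,3}  => 0  start
  [1] x  {2,4,5}  => 2  0->2 ok
  [2] y  {0,1,3}  => 1  2->1 ok
  [3] y  {0,1,3}  => 0  1->0 ok
  [4] x  {2,4,5}  => 2  0->2 ok
  [5] x  {2,4,5}  => 4  2->4 ok
  [6] x  {2,4,5}  => 5  4->5 ok
  [7] y  {0,1,3}  => 1  5->1 ok
  [8] x  {2,4,5}  => 4  1->4 ok
  [9] y  {0,1,3}  => 0  4->0 ok
  [10] x  {2,4,5}  => 2  0->2 ok
  [11] y  {0,1,3}  => 1  2->1 ok
  [12] x  {2,4,5}  => 4  1->4 ok
  [13] x  {2,4,5}  => 5  4->5 ok
  [14] y  {0,1,3}  => 0  5->0 ok
  [15] x  {2,4,5}  => 2  0->2 ok
  [16] x  {2,4,5}  => 4  2->4 ok
  [17] y  {0,1,3}  => 0  4->0 ok
  [18] x  {2,4,5}  => 5  0->5 ok

0,2,1,0,2,4,5,1,4,0,2,1,4,5,0,2,4,0,5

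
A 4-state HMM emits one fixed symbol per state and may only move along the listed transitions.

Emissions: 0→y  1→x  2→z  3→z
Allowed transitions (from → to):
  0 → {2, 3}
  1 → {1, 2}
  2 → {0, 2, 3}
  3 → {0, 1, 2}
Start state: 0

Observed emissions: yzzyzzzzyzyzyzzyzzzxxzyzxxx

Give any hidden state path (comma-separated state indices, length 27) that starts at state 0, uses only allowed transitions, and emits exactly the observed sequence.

  0: obs=y cand={0} pick 0 [start]
  1: obs=z cand={2,3} pick 3 [0->3 ok]
  2: obs=z cand={2,3} pick 2 [3->2 ok]
  3: obs=y cand={0} pick 0 [2->0 ok]
  4: obs=z cand={2,3} pick 3 [0->3 ok]
  5: obs=z cand={2,3} pick 2 [3->2 ok]
  6: obs=z cand={2,3} pick 2 [2->2 ok]
  7: obs=z cand={2,3} pick 3 [2->3 ok]
  8: obs=y cand={0} pick 0 [3->0 ok]
  9: obs=z cand={2,3} pick 3 [0->3 ok]
  10: obs=y cand={0} pick 0 [3->0 ok]
  11: obs=z cand={2,3} pick 2 [0->2 ok]
  12: obs=y cand={0} pick 0 [2->0 ok]
  13: obs=z cand={2,3} pick 2 [0->2 ok]
  14: obs=z cand={2,3} pick 2 [2->2 ok]
  15: obs=y cand={0} pick 0 [2->0 ok]
  16: obs=z cand={2,3} pick 3 [0->3 ok]
  17: obs=z cand={2,3} pick 2 [3->2 ok]
  18: obs=z cand={2,3} pick 3 [2->3 ok]
  19: obs=x cand={1} pick 1 [3->1 ok]
  20: obs=x cand={1} pick 1 [1->1 ok]
  21: obs=z cand={2,3} pick 2 [1->2 ok]
  22: obs=y cand={0} pick 0 [2->0 ok]
  23: obs=z cand={2,3} pick 3 [0->3 ok]
  24: obs=x cand={1} pick 1 [3->1 ok]
  25: obs=x cand={1} pick 1 [1->1 ok]
  26: obs=x cand={1} pick 1 [1->1 ok]

0,3,2,0,3,2,2,3,0,3,0,2,0,2,2,0,3,2,3,1,1,2,0,3,1,1,1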